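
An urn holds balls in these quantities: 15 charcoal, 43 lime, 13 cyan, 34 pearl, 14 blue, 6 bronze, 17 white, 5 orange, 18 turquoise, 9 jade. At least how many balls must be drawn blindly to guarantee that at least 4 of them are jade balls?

169

In the worst case for collecting jade balls, every non-jade ball comes out first.
There are 15 + 43 + 13 + 34 + 14 + 6 + 17 + 5 + 18 = 165 non-jade balls altogether.
After those, each further ball must be jade, so 165 + 4 = 169 draws guarantee 4 jade balls.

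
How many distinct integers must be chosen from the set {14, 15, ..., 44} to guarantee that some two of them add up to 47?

22

Two chosen integers sum to 47 exactly when both halves of some pair {x, 47−x} with 14 ≤ x ≤ 47−x ≤ 33 are chosen — 10 such pairs.
The remaining 11 elements (those with no distinct partner in range) can never complete a 47-sum, so the worst case takes all of them and one from each pair: 11 + 10 = 21.
By the pigeonhole principle, the 22nd integer has to be the second member of some pair, so 21 + 1 = 22.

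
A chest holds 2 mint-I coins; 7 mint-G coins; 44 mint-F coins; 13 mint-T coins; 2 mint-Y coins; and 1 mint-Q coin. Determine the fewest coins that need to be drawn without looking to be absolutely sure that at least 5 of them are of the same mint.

An adversary could hand out at most 4 coins per mint (mint-I, mint-Y, mint-Q run out sooner): 2 + 4 + 4 + 4 + 2 + 1 = 17 coins and still no mint has 5.
One more coin lands in a mint already at 4, so 18 draws are enough and 17 are not.

18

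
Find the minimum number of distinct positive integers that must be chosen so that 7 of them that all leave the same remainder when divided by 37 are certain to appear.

223

Pigeonhole: the 37 residue classes mod 37 are the pigeonholes.
With 222 integers one could put 6 in each residue class and have no class reach 7.
The 223rd integer pushes some class to 7, so 37·6 + 1 = 223.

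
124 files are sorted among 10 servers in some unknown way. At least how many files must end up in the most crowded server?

The 10 servers are the holes and the 124 files are the pigeons.
If every server held at most 12 files, the total would be at most 10 × 12 = 120, which is less than 124.
So some server holds at least ⌈124/10⌉ = 13 files.

13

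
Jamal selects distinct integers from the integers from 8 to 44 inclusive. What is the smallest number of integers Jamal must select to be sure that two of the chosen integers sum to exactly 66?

27

Group the elements by complementary pair {x, 66−x}: {22,44}, {23,43}, {24,42}, …, giving 11 two-element pairs, the single value 33 (it cannot pair with itself since the integers are distinct), and 14 integers whose partner 66−x falls outside [8,44].
By the pigeonhole principle, treating each of those 26 groups as a pigeonhole, one can pick one integer per group — 26 integers — with no two summing to 66.
The 27th integer lands in an occupied pair, forcing a sum of 66.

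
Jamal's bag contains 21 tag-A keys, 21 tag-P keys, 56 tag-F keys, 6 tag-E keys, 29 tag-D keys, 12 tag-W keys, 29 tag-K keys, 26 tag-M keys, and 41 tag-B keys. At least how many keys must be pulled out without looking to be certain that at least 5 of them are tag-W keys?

234

In the worst case for collecting tag-W keys, every non-tag-W key comes out first.
There are 21 + 21 + 56 + 6 + 29 + 29 + 26 + 41 = 229 non-tag-W keys altogether.
After those, each further key must be tag-W, so 229 + 5 = 234 draws guarantee 5 tag-W keys.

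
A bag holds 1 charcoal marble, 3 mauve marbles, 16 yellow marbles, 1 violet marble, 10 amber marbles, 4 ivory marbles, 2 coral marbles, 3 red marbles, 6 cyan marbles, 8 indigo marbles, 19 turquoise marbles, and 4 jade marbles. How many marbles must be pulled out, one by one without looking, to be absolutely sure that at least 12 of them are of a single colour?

65

An adversary could hand out at most 11 marbles per colour (10 colours run out sooner): 1 + 3 + 11 + 1 + 10 + 4 + 2 + 3 + 6 + 8 + 11 + 4 = 64 marbles and still no colour has 12.
One more marble lands in a colour already at 11, so 65 draws are enough and 64 are not.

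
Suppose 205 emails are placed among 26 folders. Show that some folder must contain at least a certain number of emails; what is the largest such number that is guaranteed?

By pigeonhole, the 26 folders are the holes and the 205 emails are the pigeons.
If every folder held at most 7 emails, the total would be at most 26 × 7 = 182, which is less than 205.
So some folder holds at least ⌈205/26⌉ = 8 emails.

8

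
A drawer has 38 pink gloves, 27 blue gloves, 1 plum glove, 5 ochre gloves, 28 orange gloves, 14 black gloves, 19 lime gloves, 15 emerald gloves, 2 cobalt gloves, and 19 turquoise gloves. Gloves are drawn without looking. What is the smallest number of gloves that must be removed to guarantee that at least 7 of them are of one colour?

The 10 colours are the holes; the gloves drawn are the pigeons.
To avoid 7 of any one colour, the worst case takes at most 6 of each colour, or every glove of a colour that has fewer than 6.
That gives 6 + 6 + 1 + 5 + 6 + 6 + 6 + 6 + 2 + 6 = 50 gloves with no colour reaching 7.
The next glove forces some colour to 7, so 50 + 1 = 51.

51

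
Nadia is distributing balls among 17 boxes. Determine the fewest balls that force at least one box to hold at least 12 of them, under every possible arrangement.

With 187 balls one could put exactly 11 in each of the 17 boxes, and no box would reach 12.
One more ball must land in a box that already has 11, giving it 12.
So 17 × 11 + 1 = 188 balls are required.

188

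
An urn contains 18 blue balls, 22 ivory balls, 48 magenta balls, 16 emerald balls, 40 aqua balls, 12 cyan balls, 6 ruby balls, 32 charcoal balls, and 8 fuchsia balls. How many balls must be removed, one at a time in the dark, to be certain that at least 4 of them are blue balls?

188

In the worst case for collecting blue balls, every non-blue ball comes out first.
There are 22 + 48 + 16 + 40 + 12 + 6 + 32 + 8 = 184 non-blue balls altogether.
After those, each further ball must be blue, so 184 + 4 = 188 draws guarantee 4 blue balls.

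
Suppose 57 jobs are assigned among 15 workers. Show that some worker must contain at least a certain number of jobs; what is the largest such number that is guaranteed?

Pigeonhole: the 15 workers are the holes and the 57 jobs are the pigeons.
If every worker held at most 3 jobs, the total would be at most 15 × 3 = 45, which is less than 57.
So some worker holds at least ⌈57/15⌉ = 4 jobs.

4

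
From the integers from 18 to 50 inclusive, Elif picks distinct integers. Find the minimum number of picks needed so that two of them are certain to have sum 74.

Two chosen integers sum to 74 exactly when both halves of some pair {x, 74−x} with 24 ≤ x ≤ 74−x ≤ 50 are chosen — 13 such pairs.
The remaining 7 elements (those with no distinct partner in range) can never complete a 74-sum, so the worst case takes all of them and one from each pair: 7 + 13 = 20.
By the pigeonhole principle, the 21st integer has to be the second member of some pair, so 20 + 1 = 21.

21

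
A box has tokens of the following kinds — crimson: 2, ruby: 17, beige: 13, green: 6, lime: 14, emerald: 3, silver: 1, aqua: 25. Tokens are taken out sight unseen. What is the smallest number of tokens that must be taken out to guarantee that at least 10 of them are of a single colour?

Put each drawn token into a box by colour. The largest draw with every box below 10 takes min(count, 9) from each colour; colours with fewer than 9 contribute all they have.
Σ min(cᵢ, 9) = 2 + 9 + 9 + 6 + 9 + 3 + 1 + 9 = 48.
Draw number 48 + 1 = 49 must push one box to 10.

49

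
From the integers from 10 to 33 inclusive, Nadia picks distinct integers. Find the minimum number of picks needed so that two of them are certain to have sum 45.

14

Group the elements by complementary pair {x, 45−x}: {12,33}, {13,32}, {14,31}, …, giving 11 two-element pairs and 2 integers whose partner 45−x falls outside [10,33].
Treating each of those 13 groups as a pigeonhole, one can pick one integer per group — 13 integers — with no two summing to 45.
The 14th integer lands in an occupied pair, forcing a sum of 45.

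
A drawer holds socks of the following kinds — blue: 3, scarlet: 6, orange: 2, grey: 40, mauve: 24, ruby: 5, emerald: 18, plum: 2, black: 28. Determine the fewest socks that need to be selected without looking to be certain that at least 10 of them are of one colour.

An adversary could hand out at most 9 socks per colour (5 colours run out sooner): 3 + 6 + 2 + 9 + 9 + 5 + 9 + 2 + 9 = 54 socks and still no colour has 10.
Pigeonhole: one more sock lands in a colour already at 9, so 55 draws are enough and 54 are not.

55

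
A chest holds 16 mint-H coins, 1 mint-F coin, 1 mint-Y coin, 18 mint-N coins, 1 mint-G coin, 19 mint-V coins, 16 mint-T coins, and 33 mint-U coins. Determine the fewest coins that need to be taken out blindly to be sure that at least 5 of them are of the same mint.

Put each drawn coin into a box by mint. The largest draw with every box below 5 takes min(count, 4) from each mint; mints with fewer than 4 contribute all they have.
Σ min(cᵢ, 4) = 4 + 1 + 1 + 4 + 1 + 4 + 4 + 4 = 23.
Draw number 23 + 1 = 24 must push one box to 5.

24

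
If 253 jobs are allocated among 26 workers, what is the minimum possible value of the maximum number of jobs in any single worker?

10

The 26 workers are the holes and the 253 jobs are the pigeons.
If every worker held at most 9 jobs, the total would be at most 26 × 9 = 234, which is less than 253.
So some worker holds at least ⌈253/26⌉ = 10 jobs.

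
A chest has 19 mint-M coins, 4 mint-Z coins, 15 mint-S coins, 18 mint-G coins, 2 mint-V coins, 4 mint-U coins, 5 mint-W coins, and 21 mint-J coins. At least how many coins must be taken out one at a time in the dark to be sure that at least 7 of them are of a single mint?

40

Put each drawn coin into a box by mint. The largest draw with every box below 7 takes min(count, 6) from each mint; mints with fewer than 6 contribute all they have.
Σ min(cᵢ, 6) = 6 + 4 + 6 + 6 + 2 + 4 + 5 + 6 = 39.
Draw number 39 + 1 = 40 must push one box to 7.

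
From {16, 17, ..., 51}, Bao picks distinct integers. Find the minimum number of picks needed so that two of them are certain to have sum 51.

27

Two chosen integers sum to 51 exactly when both halves of some pair {x, 51−x} with 16 ≤ x ≤ 51−x ≤ 35 are chosen — 10 such pairs.
The remaining 16 elements (those with no distinct partner in range) can never complete a 51-sum, so the worst case takes all of them and one from each pair: 16 + 10 = 26.
By pigeonhole, the 27th integer has to be the second member of some pair, so 26 + 1 = 27.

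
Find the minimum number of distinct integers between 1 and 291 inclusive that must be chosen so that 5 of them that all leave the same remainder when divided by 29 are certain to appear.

117

The 29 residue classes mod 29 are the pigeonholes.
With 116 integers one could put 4 in each residue class and have no class reach 5.
The 117th integer pushes some class to 5, so 29·4 + 1 = 117.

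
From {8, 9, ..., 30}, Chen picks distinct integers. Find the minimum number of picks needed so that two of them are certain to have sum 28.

Two chosen integers sum to 28 exactly when both halves of some pair {x, 28−x} with 8 ≤ x ≤ 28−x ≤ 20 are chosen — 6 such pairs.
The remaining 11 elements (those with no distinct partner in range) can never complete a 28-sum, so the worst case takes all of them and one from each pair: 11 + 6 = 17.
The 18th integer has to be the second member of some pair, so 17 + 1 = 18.

18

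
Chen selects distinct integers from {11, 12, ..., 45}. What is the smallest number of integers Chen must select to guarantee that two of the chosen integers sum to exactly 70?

A set avoiding the sum 70 can contain at most one of each pair {x, 70−x}, plus the 15 elements whose complement lies outside the range or equal to its own complement.
The integers 11, …, 35 (25 of them) are such a set: any two sum to at least 11+12 = 23 and at most 34+35 = 69 < 70.
By pigeonhole, any 26th integer completes one of the 10 pairs, so 26 choices force a sum of 70.

26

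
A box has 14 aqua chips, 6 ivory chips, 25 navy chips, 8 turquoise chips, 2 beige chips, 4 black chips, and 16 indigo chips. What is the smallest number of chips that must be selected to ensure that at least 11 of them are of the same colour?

51

By pigeonhole, put each drawn chip into a box by colour. The largest draw with every box below 11 takes min(count, 10) from each colour; colours with fewer than 10 contribute all they have.
Σ min(cᵢ, 10) = 10 + 6 + 10 + 8 + 2 + 4 + 10 = 50.
Draw number 50 + 1 = 51 must push one box to 11.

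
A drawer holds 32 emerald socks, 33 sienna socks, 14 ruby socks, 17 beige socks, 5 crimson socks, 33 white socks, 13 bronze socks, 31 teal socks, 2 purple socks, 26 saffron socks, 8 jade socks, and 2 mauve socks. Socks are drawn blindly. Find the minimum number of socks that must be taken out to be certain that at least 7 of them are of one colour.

64

By the pigeonhole principle, put each drawn sock into a box by colour. The largest draw with every box below 7 takes min(count, 6) from each colour; colours with fewer than 6 contribute all they have.
Σ min(cᵢ, 6) = 6 + 6 + 6 + 6 + 5 + 6 + 6 + 6 + 2 + 6 + 6 + 2 = 63.
Draw number 63 + 1 = 64 must push one box to 7.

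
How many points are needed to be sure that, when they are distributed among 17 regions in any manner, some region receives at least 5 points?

69

With 68 points one could put exactly 4 in each of the 17 regions, and no region would reach 5.
By the pigeonhole principle, one more point must land in a region that already has 4, giving it 5.
So 17 × 4 + 1 = 69 points are required.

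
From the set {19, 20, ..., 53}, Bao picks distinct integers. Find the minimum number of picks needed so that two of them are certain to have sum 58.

Two chosen integers sum to 58 exactly when both halves of some pair {x, 58−x} with 19 ≤ x ≤ 58−x ≤ 39 are chosen — 10 such pairs.
The remaining 15 elements (those with no distinct partner in range) can never complete a 58-sum, so the worst case takes all of them and one from each pair: 15 + 10 = 25.
By pigeonhole, the 26th integer has to be the second member of some pair, so 25 + 1 = 26.

26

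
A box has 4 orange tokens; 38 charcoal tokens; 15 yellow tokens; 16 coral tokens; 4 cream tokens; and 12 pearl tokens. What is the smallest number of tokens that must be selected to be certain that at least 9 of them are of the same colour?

41

An adversary could hand out at most 8 tokens per colour (orange, cream run out sooner): 4 + 8 + 8 + 8 + 4 + 8 = 40 tokens and still no colour has 9.
One more token lands in a colour already at 8, so 41 draws are enough and 40 are not.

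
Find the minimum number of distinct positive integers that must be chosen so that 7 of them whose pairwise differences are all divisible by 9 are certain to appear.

Integers whose pairwise differences are multiples of 9 are exactly those sharing a remainder mod 9. The 9 residue classes mod 9 are the pigeonholes.
With 54 integers one could put 6 in each residue class and have no class reach 7.
The 55th integer pushes some class to 7, so 9·6 + 1 = 55.

55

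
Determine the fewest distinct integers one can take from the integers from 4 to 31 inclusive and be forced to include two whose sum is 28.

19

Group the elements by complementary pair {x, 28−x}: {4,24}, {5,23}, {6,22}, …, giving 10 two-element pairs, the single value 14 (it cannot pair with itself since the integers are distinct), and 7 integers whose partner 28−x falls outside [4,31].
By pigeonhole, treating each of those 18 groups as a pigeonhole, one can pick one integer per group — 18 integers — with no two summing to 28.
The 19th integer lands in an occupied pair, forcing a sum of 28.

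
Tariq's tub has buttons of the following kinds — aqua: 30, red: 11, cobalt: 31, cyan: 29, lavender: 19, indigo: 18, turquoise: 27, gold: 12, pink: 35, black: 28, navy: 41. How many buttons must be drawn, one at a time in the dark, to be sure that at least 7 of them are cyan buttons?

259

In the worst case for collecting cyan buttons, every non-cyan button comes out first.
There are 30 + 11 + 31 + 19 + 18 + 27 + 12 + 35 + 28 + 41 = 252 non-cyan buttons altogether.
After those, each further button must be cyan, so 252 + 7 = 259 draws guarantee 7 cyan buttons.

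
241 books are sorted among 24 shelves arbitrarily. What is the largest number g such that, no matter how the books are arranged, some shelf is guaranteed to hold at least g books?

The 24 shelves are the holes and the 241 books are the pigeons.
If every shelf held at most 10 books, the total would be at most 24 × 10 = 240, which is less than 241.
So some shelf holds at least ⌈241/24⌉ = 11 books.

11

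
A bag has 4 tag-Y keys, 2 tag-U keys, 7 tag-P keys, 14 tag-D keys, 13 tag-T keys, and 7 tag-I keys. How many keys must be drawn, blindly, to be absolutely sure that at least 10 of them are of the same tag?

By the pigeonhole principle, put each drawn key into a box by tag. The largest draw with every box below 10 takes min(count, 9) from each tag; tags with fewer than 9 contribute all they have.
Σ min(cᵢ, 9) = 4 + 2 + 7 + 9 + 9 + 7 = 38.
Draw number 38 + 1 = 39 must push one box to 10.

39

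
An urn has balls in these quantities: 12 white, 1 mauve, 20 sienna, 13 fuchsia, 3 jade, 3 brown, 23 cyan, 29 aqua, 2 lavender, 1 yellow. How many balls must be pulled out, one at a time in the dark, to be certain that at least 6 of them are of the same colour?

36

Pigeonhole: the 10 colours are the holes; the balls drawn are the pigeons.
To avoid 6 of any one colour, the worst case takes at most 5 of each colour, or every ball of a colour that has fewer than 5.
That gives 5 + 1 + 5 + 5 + 3 + 3 + 5 + 5 + 2 + 1 = 35 balls with no colour reaching 6.
The next ball forces some colour to 6, so 35 + 1 = 36.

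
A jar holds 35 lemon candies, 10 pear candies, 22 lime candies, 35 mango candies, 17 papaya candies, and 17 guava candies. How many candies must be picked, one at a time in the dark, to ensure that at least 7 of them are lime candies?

121

In the worst case for collecting lime candies, every non-lime candy comes out first.
There are 35 + 10 + 35 + 17 + 17 = 114 non-lime candies altogether.
After those, each further candy must be lime, so 114 + 7 = 121 draws guarantee 7 lime candies.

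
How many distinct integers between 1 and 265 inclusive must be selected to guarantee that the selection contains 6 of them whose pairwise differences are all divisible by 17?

86

Integers whose pairwise differences are multiples of 17 are exactly those sharing a remainder mod 17. The 17 residue classes mod 17 are the pigeonholes.
With 85 integers one could put 5 in each residue class and have no class reach 6.
The 86th integer pushes some class to 6, so 17·5 + 1 = 86.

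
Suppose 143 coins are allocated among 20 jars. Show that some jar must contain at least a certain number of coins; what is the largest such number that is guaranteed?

8

By the pigeonhole principle, the 20 jars are the holes and the 143 coins are the pigeons.
If every jar held at most 7 coins, the total would be at most 20 × 7 = 140, which is less than 143.
So some jar holds at least ⌈143/20⌉ = 8 coins.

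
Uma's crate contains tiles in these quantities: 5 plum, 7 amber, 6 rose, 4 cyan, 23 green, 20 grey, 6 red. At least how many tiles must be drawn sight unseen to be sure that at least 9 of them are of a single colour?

An adversary could hand out at most 8 tiles per colour (5 colours run out sooner): 5 + 7 + 6 + 4 + 8 + 8 + 6 = 44 tiles and still no colour has 9.
Pigeonhole: one more tile lands in a colour already at 8, so 45 draws are enough and 44 are not.

45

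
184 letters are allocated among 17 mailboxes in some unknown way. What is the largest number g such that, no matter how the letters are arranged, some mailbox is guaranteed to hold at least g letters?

The 17 mailboxes are the holes and the 184 letters are the pigeons.
If every mailbox held at most 10 letters, the total would be at most 17 × 10 = 170, which is less than 184.
So some mailbox holds at least ⌈184/17⌉ = 11 letters.

11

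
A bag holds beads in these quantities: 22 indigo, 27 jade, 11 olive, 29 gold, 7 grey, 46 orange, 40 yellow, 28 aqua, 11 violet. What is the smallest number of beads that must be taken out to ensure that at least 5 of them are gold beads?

197

In the worst case for collecting gold beads, every non-gold bead comes out first.
There are 22 + 27 + 11 + 7 + 46 + 40 + 28 + 11 = 192 non-gold beads altogether.
After those, each further bead must be gold, so 192 + 5 = 197 draws guarantee 5 gold beads.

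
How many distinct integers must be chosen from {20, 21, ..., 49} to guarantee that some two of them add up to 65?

Group the elements by complementary pair {x, 65−x}: {20,45}, {21,44}, {22,43}, …, giving 13 two-element pairs and 4 integers whose partner 65−x falls outside [20,49].
By the pigeonhole principle, treating each of those 17 groups as a pigeonhole, one can pick one integer per group — 17 integers — with no two summing to 65.
The 18th integer lands in an occupied pair, forcing a sum of 65.

18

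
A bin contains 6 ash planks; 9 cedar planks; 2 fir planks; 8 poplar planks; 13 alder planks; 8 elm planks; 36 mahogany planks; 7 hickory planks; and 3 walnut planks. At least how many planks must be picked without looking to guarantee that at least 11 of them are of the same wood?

The 9 woods are the holes; the planks drawn are the pigeons.
To avoid 11 of any one wood, the worst case takes at most 10 of each wood, or every plank of a wood that has fewer than 10.
That gives 6 + 9 + 2 + 8 + 10 + 8 + 10 + 7 + 3 = 63 planks with no wood reaching 11.
The next plank forces some wood to 11, so 63 + 1 = 64.

64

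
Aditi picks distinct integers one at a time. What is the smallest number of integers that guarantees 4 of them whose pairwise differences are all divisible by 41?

Integers whose pairwise differences are multiples of 41 are exactly those sharing a remainder mod 41. The 41 residue classes mod 41 are the pigeonholes.
With 123 integers one could put 3 in each residue class and have no class reach 4.
The 124th integer pushes some class to 4, so 41·3 + 1 = 124.

124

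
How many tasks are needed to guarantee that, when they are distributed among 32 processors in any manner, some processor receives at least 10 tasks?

With 288 tasks one could put exactly 9 in each of the 32 processors, and no processor would reach 10.
Pigeonhole: one more task must land in a processor that already has 9, giving it 10.
So 32 × 9 + 1 = 289 tasks are required.

289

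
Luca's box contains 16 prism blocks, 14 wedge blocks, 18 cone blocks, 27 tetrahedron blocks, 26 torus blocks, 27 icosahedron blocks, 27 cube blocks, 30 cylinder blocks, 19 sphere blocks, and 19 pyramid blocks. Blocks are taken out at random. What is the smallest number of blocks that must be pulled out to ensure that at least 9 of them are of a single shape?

The 10 shapes are the holes; the blocks drawn are the pigeons.
To avoid 9 of any one shape, the worst case takes at most 8 of each shape.
That gives 8 + 8 + 8 + 8 + 8 + 8 + 8 + 8 + 8 + 8 = 80 blocks with no shape reaching 9.
The next block forces some shape to 9, so 80 + 1 = 81.

81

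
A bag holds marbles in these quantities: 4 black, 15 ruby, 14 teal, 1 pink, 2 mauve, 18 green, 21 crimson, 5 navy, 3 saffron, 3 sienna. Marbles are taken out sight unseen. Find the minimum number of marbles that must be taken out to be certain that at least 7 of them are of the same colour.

43

Put each drawn marble into a box by colour. The largest draw with every box below 7 takes min(count, 6) from each colour; colours with fewer than 6 contribute all they have.
Σ min(cᵢ, 6) = 4 + 6 + 6 + 1 + 2 + 6 + 6 + 5 + 3 + 3 = 42.
Draw number 42 + 1 = 43 must push one box to 7.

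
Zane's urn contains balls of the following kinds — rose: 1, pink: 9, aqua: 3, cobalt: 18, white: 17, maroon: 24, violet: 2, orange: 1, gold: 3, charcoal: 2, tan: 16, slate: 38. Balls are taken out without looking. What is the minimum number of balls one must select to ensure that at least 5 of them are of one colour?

37

An adversary could hand out at most 4 balls per colour (6 colours run out sooner): 1 + 4 + 3 + 4 + 4 + 4 + 2 + 1 + 3 + 2 + 4 + 4 = 36 balls and still no colour has 5.
By the pigeonhole principle, one more ball lands in a colour already at 4, so 37 draws are enough and 36 are not.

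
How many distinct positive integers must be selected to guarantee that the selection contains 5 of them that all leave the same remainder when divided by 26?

105

By pigeonhole, the 26 residue classes mod 26 are the pigeonholes.
With 104 integers one could put 4 in each residue class and have no class reach 5.
The 105th integer pushes some class to 5, so 26·4 + 1 = 105.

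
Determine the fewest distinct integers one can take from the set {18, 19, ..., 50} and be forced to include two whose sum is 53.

25

A set avoiding the sum 53 can contain at most one of each pair {x, 53−x}, plus the 15 elements whose complement lies outside the range.
The integers 27, …, 50 (24 of them) are such a set: any two sum to at least 27+28 = 55 > 53.
By the pigeonhole principle, any 25th integer completes one of the 9 pairs, so 25 choices force a sum of 53.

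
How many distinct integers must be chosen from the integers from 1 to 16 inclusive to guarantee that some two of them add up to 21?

Group the elements by complementary pair {x, 21−x}: {5,16}, {6,15}, {7,14}, …, giving 6 two-element pairs and 4 integers whose partner 21−x falls outside [1,16].
Treating each of those 10 groups as a pigeonhole, one can pick one integer per group — 10 integers — with no two summing to 21.
The 11th integer lands in an occupied pair, forcing a sum of 21.

11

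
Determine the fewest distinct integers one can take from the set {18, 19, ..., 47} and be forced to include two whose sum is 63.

Two chosen integers sum to 63 exactly when both halves of some pair {x, 63−x} with 18 ≤ x ≤ 63−x ≤ 45 are chosen — 14 such pairs.
The remaining 2 elements (those with no distinct partner in range) can never complete a 63-sum, so the worst case takes all of them and one from each pair: 2 + 14 = 16.
Pigeonhole: the 17th integer has to be the second member of some pair, so 16 + 1 = 17.

17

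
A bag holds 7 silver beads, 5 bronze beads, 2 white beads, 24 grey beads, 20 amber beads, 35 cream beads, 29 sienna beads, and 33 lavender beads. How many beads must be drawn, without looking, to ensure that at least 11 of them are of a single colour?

65

Pigeonhole: the 8 colours are the holes; the beads drawn are the pigeons.
To avoid 11 of any one colour, the worst case takes at most 10 of each colour, or every bead of a colour that has fewer than 10.
That gives 7 + 5 + 2 + 10 + 10 + 10 + 10 + 10 = 64 beads with no colour reaching 11.
The next bead forces some colour to 11, so 64 + 1 = 65.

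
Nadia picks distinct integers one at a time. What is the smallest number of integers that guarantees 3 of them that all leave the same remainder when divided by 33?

67

The 33 residue classes mod 33 are the pigeonholes.
With 66 integers one could put 2 in each residue class and have no class reach 3.
The 67th integer pushes some class to 3, so 33·2 + 1 = 67.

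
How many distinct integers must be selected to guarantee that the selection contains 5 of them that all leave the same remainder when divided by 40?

161

The 40 residue classes mod 40 are the pigeonholes.
With 160 integers one could put 4 in each residue class and have no class reach 5.
The 161st integer pushes some class to 5, so 40·4 + 1 = 161.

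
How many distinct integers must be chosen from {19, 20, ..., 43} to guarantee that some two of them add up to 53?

18

Two chosen integers sum to 53 exactly when both halves of some pair {x, 53−x} with 19 ≤ x ≤ 53−x ≤ 34 are chosen — 8 such pairs.
The remaining 9 elements (those with no distinct partner in range) can never complete a 53-sum, so the worst case takes all of them and one from each pair: 9 + 8 = 17.
The 18th integer has to be the second member of some pair, so 17 + 1 = 18.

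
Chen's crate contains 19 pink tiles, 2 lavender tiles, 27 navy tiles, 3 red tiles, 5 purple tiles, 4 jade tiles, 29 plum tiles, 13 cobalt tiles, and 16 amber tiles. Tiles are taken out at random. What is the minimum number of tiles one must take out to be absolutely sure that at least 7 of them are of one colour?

45

An adversary could hand out at most 6 tiles per colour (4 colours run out sooner): 6 + 2 + 6 + 3 + 5 + 4 + 6 + 6 + 6 = 44 tiles and still no colour has 7.
By the pigeonhole principle, one more tile lands in a colour already at 6, so 45 draws are enough and 44 are not.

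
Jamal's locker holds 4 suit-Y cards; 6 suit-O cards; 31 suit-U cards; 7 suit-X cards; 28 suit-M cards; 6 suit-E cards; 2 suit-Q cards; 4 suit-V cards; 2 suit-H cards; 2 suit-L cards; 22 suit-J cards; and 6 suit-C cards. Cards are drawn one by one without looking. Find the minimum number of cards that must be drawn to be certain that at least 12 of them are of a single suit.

73

Pigeonhole: put each drawn card into a box by suit. The largest draw with every box below 12 takes min(count, 11) from each suit; suits with fewer than 11 contribute all they have.
Σ min(cᵢ, 11) = 4 + 6 + 11 + 7 + 11 + 6 + 2 + 4 + 2 + 2 + 11 + 6 = 72.
Draw number 72 + 1 = 73 must push one box to 12.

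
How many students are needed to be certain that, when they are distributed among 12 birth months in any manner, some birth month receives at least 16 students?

With 180 students one could put exactly 15 in each of the 12 birth months, and no birth month would reach 16.
Pigeonhole: one more student must land in a birth month that already has 15, giving it 16.
So 12 × 15 + 1 = 181 students are required.

181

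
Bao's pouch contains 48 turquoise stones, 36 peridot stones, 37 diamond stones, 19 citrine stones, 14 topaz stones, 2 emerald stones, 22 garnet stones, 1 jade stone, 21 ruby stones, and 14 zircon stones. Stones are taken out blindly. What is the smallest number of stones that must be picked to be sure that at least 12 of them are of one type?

An adversary could hand out at most 11 stones per type (emerald, jade run out sooner): 11 + 11 + 11 + 11 + 11 + 2 + 11 + 1 + 11 + 11 = 91 stones and still no type has 12.
One more stone lands in a type already at 11, so 92 draws are enough and 91 are not.

92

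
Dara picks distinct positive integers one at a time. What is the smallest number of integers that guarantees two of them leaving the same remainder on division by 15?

The 15 residue classes mod 15 are the pigeonholes.
With 15 integers one could put 1 in each residue class and have no class reach 2.
The 16th integer pushes some class to 2, so 15·1 + 1 = 16.

16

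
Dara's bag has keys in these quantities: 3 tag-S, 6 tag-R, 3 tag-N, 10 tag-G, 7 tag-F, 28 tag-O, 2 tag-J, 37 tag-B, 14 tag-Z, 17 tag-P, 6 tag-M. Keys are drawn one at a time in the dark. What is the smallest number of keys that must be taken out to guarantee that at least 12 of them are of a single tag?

82

An adversary could hand out at most 11 keys per tag (7 tags run out sooner): 3 + 6 + 3 + 10 + 7 + 11 + 2 + 11 + 11 + 11 + 6 = 81 keys and still no tag has 12.
By the pigeonhole principle, one more key lands in a tag already at 11, so 82 draws are enough and 81 are not.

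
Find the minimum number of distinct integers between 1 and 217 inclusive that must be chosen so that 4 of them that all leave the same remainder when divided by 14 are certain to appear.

The 14 residue classes mod 14 are the pigeonholes.
With 42 integers one could put 3 in each residue class and have no class reach 4.
The 43rd integer pushes some class to 4, so 14·3 + 1 = 43.

43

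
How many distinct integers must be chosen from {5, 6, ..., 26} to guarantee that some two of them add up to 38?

Two chosen integers sum to 38 exactly when both halves of some pair {x, 38−x} with 12 ≤ x ≤ 38−x ≤ 26 are chosen — 7 such pairs.
The remaining 8 elements (those with no distinct partner in range) can never complete a 38-sum, so the worst case takes all of them and one from each pair: 8 + 7 = 15.
By pigeonhole, the 16th integer has to be the second member of some pair, so 15 + 1 = 16.

16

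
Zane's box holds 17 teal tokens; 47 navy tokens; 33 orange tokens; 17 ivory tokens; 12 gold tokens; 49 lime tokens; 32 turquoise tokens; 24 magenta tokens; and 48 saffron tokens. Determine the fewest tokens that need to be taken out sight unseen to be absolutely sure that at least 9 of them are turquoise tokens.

In the worst case for collecting turquoise tokens, every non-turquoise token comes out first.
There are 17 + 47 + 33 + 17 + 12 + 49 + 24 + 48 = 247 non-turquoise tokens altogether.
After those, each further token must be turquoise, so 247 + 9 = 256 draws guarantee 9 turquoise tokens.

256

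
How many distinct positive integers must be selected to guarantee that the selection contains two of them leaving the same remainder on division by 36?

37

Pigeonhole: the 36 residue classes mod 36 are the pigeonholes.
With 36 integers one could put 1 in each residue class and have no class reach 2.
The 37th integer pushes some class to 2, so 36·1 + 1 = 37.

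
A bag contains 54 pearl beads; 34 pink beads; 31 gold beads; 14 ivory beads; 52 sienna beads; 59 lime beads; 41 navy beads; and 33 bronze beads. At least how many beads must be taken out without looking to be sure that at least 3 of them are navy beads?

280

In the worst case for collecting navy beads, every non-navy bead comes out first.
There are 54 + 34 + 31 + 14 + 52 + 59 + 33 = 277 non-navy beads altogether.
After those, each further bead must be navy, so 277 + 3 = 280 draws guarantee 3 navy beads.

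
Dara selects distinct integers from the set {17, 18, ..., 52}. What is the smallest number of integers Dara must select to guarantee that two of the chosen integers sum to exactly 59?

Two chosen integers sum to 59 exactly when both halves of some pair {x, 59−x} with 17 ≤ x ≤ 59−x ≤ 42 are chosen — 13 such pairs.
The remaining 10 elements (those with no distinct partner in range) can never complete a 59-sum, so the worst case takes all of them and one from each pair: 10 + 13 = 23.
The 24th integer has to be the second member of some pair, so 23 + 1 = 24.

24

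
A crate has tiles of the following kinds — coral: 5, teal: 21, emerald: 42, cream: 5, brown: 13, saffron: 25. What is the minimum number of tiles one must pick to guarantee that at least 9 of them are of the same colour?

43

By pigeonhole, put each drawn tile into a box by colour. The largest draw with every box below 9 takes min(count, 8) from each colour; colours with fewer than 8 contribute all they have.
Σ min(cᵢ, 8) = 5 + 8 + 8 + 5 + 8 + 8 = 42.
Draw number 42 + 1 = 43 must push one box to 9.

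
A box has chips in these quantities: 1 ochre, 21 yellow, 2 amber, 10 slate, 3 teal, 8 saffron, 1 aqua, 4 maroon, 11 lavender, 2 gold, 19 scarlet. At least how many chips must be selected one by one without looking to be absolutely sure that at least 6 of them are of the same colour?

39

By the pigeonhole principle, the 11 colours are the holes; the chips drawn are the pigeons.
To avoid 6 of any one colour, the worst case takes at most 5 of each colour, or every chip of a colour that has fewer than 5.
That gives 1 + 5 + 2 + 5 + 3 + 5 + 1 + 4 + 5 + 2 + 5 = 38 chips with no colour reaching 6.
The next chip forces some colour to 6, so 38 + 1 = 39.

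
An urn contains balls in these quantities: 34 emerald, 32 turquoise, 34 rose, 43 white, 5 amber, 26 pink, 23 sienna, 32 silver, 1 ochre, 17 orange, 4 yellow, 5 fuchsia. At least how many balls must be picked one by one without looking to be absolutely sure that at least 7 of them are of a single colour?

64

An adversary could hand out at most 6 balls per colour (4 colours run out sooner): 6 + 6 + 6 + 6 + 5 + 6 + 6 + 6 + 1 + 6 + 4 + 5 = 63 balls and still no colour has 7.
One more ball lands in a colour already at 6, so 64 draws are enough and 63 are not.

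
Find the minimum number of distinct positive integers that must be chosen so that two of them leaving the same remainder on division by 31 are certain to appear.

By the pigeonhole principle, the 31 residue classes mod 31 are the pigeonholes.
With 31 integers one could put 1 in each residue class and have no class reach 2.
The 32nd integer pushes some class to 2, so 31·1 + 1 = 32.

32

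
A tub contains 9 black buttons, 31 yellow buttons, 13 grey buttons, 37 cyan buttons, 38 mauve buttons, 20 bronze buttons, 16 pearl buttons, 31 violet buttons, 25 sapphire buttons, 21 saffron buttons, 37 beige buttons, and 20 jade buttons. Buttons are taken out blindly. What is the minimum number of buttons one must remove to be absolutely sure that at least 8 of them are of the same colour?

85

The 12 colours are the holes; the buttons drawn are the pigeons.
To avoid 8 of any one colour, the worst case takes at most 7 of each colour.
That gives 7 + 7 + 7 + 7 + 7 + 7 + 7 + 7 + 7 + 7 + 7 + 7 = 84 buttons with no colour reaching 8.
The next button forces some colour to 8, so 84 + 1 = 85.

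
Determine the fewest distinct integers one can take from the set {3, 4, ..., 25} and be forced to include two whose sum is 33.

15

Group the elements by complementary pair {x, 33−x}: {8,25}, {9,24}, {10,23}, …, giving 9 two-element pairs and 5 integers whose partner 33−x falls outside [3,25].
By pigeonhole, treating each of those 14 groups as a pigeonhole, one can pick one integer per group — 14 integers — with no two summing to 33.
The 15th integer lands in an occupied pair, forcing a sum of 33.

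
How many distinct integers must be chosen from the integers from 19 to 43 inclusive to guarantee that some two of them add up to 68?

Group the elements by complementary pair {x, 68−x}: {25,43}, {26,42}, {27,41}, …, giving 9 two-element pairs, the single value 34 (it cannot pair with itself since the integers are distinct), and 6 integers whose partner 68−x falls outside [19,43].
Treating each of those 16 groups as a pigeonhole, one can pick one integer per group — 16 integers — with no two summing to 68.
The 17th integer lands in an occupied pair, forcing a sum of 68.

17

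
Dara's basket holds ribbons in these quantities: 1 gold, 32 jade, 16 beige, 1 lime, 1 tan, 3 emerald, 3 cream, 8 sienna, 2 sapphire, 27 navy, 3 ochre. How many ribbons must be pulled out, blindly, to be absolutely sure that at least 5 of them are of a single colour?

31

By pigeonhole, put each drawn ribbon into a box by colour. The largest draw with every box below 5 takes min(count, 4) from each colour; colours with fewer than 4 contribute all they have.
Σ min(cᵢ, 4) = 1 + 4 + 4 + 1 + 1 + 3 + 3 + 4 + 2 + 4 + 3 = 30.
Draw number 30 + 1 = 31 must push one box to 5.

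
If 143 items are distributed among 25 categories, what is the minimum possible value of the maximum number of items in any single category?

By the pigeonhole principle, the 25 categories are the holes and the 143 items are the pigeons.
If every category held at most 5 items, the total would be at most 25 × 5 = 125, which is less than 143.
So some category holds at least ⌈143/25⌉ = 6 items.

6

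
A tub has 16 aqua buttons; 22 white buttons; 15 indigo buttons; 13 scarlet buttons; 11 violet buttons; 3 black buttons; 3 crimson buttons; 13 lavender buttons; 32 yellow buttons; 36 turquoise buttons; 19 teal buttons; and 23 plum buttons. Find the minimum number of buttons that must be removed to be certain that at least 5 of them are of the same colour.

By pigeonhole, the 12 colours are the holes; the buttons drawn are the pigeons.
To avoid 5 of any one colour, the worst case takes at most 4 of each colour, or every button of a colour that has fewer than 4.
That gives 4 + 4 + 4 + 4 + 4 + 3 + 3 + 4 + 4 + 4 + 4 + 4 = 46 buttons with no colour reaching 5.
The next button forces some colour to 5, so 46 + 1 = 47.

47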